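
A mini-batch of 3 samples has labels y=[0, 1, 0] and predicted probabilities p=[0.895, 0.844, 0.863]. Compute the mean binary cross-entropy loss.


L[0] = -ln(1-0.895) = -ln(0.105) = 2.2538
L[1] = -ln(0.844) = 0.1696
L[2] = -ln(1-0.863) = -ln(0.137) = 1.9878
mean = (2.2538 + 0.1696 + 1.9878)/3 = 1.4704

1.4704


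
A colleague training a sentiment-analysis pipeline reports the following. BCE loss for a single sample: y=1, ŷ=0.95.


BCE = -[y·ln(p) + (1-y)·ln(1-p)]
= -1·ln(0.95) - 0
= -ln(0.95) = 0.0513

0.0513


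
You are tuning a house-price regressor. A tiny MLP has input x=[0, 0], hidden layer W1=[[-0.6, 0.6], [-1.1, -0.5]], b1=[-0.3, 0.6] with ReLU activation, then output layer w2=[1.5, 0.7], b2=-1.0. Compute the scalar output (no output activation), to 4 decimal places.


z1[0] = (-0.6)·(0) + (0.6)·(0) - 0.3 = -0.3
z1[1] = (-1.1)·(0) + (-0.5)·(0) + 0.6 = 0.6
h = ReLU(z1) = [0.0, 0.6]
output = (1.5)·(0.0) + (0.7)·(0.6) - 1.0 = -0.58

-0.58


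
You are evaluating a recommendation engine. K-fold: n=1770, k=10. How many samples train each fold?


Fold size = 1770/10 = 177
Training per fold = 1770 - 177 = 1593

1593


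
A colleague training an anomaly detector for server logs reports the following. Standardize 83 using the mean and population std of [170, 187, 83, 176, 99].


μ = 143, σ = 43.1045
z = (83 - 143)/43.1045 = -1.392

-1.392


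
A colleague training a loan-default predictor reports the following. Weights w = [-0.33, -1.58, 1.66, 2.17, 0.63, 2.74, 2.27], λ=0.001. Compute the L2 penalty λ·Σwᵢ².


‖w‖₂² = (-0.33)² + (-1.58)² + (1.66)² + (2.17)² + (0.63)² + (2.74)² + (2.27)²
     = 0.1089 + 2.4964 + 2.7556 + 4.7089 + 0.3969 + 7.5076 + 5.1529
     = 23.1272
λ·‖w‖₂² = 0.001·23.1272 = 0.023127

0.023127


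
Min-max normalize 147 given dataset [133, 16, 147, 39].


min=16, max=147
(147-16)/(147-16) = 131/131 = 1.0

1.0


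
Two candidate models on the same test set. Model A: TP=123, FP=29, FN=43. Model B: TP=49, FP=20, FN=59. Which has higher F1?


Model A: P=123/152=0.8092, R=123/166=0.741, F1=2PR/(P+R)=2TP/(2TP+FP+FN)=246/318=0.7736
Model B: P=49/69=0.7101, R=49/108=0.4537, F1=2PR/(P+R)=2TP/(2TP+FP+FN)=98/177=0.5537
0.7736 > 0.5537 → Model A

Model A


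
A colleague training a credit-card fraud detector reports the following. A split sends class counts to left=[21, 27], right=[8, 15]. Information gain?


Parent = [29, 42], H_parent = 0.9757
H_left = 0.9887 (n=48), H_right = 0.9321 (n=23)
H_children = (48/71)·0.9887 + (23/71)·0.9321 = 0.9704
IG = 0.9757 - 0.9704 = 0.0053

0.0053


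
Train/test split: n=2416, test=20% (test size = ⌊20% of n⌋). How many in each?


Test = ⌊2416·20/100⌋ = 483
Train = 2416 - 483 = 1933

Train: 1933, Test: 483


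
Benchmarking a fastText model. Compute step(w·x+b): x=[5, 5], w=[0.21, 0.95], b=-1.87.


z = (5)·(0.21) + (5)·(0.95) - 1.87
  = 3.93
step(z) = 1 (z≥0)

1


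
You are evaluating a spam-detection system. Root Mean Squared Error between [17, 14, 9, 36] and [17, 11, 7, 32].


MSE = 29/4 = 7.25
RMSE = √(29/4) = 2.6926

2.6926


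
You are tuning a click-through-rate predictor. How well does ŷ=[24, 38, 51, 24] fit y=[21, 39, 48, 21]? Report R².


ȳ = 32.25
SS_res = Σ(y-ŷ)² = 28
SS_tot = Σ(y-ȳ)² = 546.75
R² = 1 - SS_res/SS_tot = 1 - 0.0512 = 0.9488

0.9488


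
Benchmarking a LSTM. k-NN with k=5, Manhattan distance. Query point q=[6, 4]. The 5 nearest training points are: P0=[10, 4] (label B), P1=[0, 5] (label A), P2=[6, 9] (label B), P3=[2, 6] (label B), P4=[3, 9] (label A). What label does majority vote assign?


d(q,P0) = 4  (label B)
d(q,P1) = 7  (label A)
d(q,P2) = 5  (label B)
d(q,P3) = 6  (label B)
d(q,P4) = 8  (label A)
Votes: A=2, B=3
Majority → B

B


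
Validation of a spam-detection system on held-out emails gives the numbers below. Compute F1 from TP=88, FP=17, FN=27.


Precision = 88/105 = 0.8381
Recall = 88/115 = 0.7652
F1 = 2·P·R/(P+R) = 2·TP/(2·TP+FP+FN) = 176/(176+17+27) = 176/220 = 0.8

0.8


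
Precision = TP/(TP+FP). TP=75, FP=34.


Precision = TP/(TP+FP)
= 75/(75+34)
= 75/109 = 68.81%

68.81%


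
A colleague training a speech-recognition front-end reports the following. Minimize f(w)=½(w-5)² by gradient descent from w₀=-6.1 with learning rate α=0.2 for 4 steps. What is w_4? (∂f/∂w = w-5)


step 1: grad = -6.1-5 = -11.1; w = -6.1 - 0.2·(-11.1) = -3.88
step 2: grad = -3.88-5 = -8.88; w = -3.88 - 0.2·(-8.88) = -2.104
step 3: grad = -2.104-5 = -7.104; w = -2.104 - 0.2·(-7.104) = -0.6832
step 4: grad = -0.6832-5 = -5.6832; w = -0.6832 - 0.2·(-5.6832) = 0.45344

0.45344


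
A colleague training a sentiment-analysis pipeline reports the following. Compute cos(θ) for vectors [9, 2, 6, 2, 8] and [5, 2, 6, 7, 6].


A·B = 9·5 + 2·2 + 6·6 + 2·7 + 8·6 = 147
‖A‖ = √189 = 13.7477, ‖B‖ = √150 = 12.2474
cos = 147/(√189·√150) = 147/√28350 = 0.8731

0.8731


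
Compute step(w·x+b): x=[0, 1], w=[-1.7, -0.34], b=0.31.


z = (0)·(-1.7) + (1)·(-0.34) + 0.31
  = -0.03
step(z) = 0 (z<0)

0


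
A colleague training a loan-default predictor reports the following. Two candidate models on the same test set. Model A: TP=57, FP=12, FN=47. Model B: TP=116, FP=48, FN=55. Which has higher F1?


Model A: P=57/69=0.8261, R=57/104=0.5481, F1=2PR/(P+R)=2TP/(2TP+FP+FN)=114/173=0.659
Model B: P=116/164=0.7073, R=116/171=0.6784, F1=2PR/(P+R)=2TP/(2TP+FP+FN)=232/335=0.6925
0.659 < 0.6925 → Model B

Model B


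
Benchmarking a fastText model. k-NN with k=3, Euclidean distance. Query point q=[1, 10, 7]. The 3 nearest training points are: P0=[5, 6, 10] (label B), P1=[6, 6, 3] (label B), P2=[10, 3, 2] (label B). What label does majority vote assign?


d(q,P0) = 6.4031  (label B)
d(q,P1) = 7.5498  (label B)
d(q,P2) = 12.4499  (label B)
Votes: A=0, B=3
Majority → B

B


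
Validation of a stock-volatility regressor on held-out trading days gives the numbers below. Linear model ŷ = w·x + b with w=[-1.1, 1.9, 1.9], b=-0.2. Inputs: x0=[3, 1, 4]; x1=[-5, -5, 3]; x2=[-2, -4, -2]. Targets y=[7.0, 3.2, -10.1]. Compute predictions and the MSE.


ŷ0 = (-1.1)·(3) + (1.9)·(1) + (1.9)·(4) - 0.2 = 6.0
ŷ1 = (-1.1)·(-5) + (1.9)·(-5) + (1.9)·(3) - 0.2 = 1.5
ŷ2 = (-1.1)·(-2) + (1.9)·(-4) + (1.9)·(-2) - 0.2 = -9.4
errors² = [1.0, 2.89, 0.49]
MSE = 4.3800/3 = 1.46

1.46


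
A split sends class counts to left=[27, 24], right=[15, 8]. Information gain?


Parent = [42, 32], H_parent = 0.9868
H_left = 0.9975 (n=51), H_right = 0.9321 (n=23)
H_children = (51/74)·0.9975 + (23/74)·0.9321 = 0.9772
IG = 0.9868 - 0.9772 = 0.0096

0.0096


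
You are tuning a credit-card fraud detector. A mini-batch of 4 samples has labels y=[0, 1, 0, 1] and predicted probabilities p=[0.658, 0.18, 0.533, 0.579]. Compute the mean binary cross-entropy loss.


L[0] = -ln(1-0.658) = -ln(0.342) = 1.0729
L[1] = -ln(0.18) = 1.7148
L[2] = -ln(1-0.533) = -ln(0.467) = 0.7614
L[3] = -ln(0.579) = 0.5465
mean = (1.0729 + 1.7148 + 0.7614 + 0.5465)/4 = 1.0239

1.0239


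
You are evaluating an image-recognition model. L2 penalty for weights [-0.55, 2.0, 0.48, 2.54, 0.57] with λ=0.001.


‖w‖₂² = (-0.55)² + (2.0)² + (0.48)² + (2.54)² + (0.57)²
     = 0.3025 + 4 + 0.2304 + 6.4516 + 0.3249
     = 11.3094
λ·‖w‖₂² = 0.001·11.3094 = 0.011309

0.011309


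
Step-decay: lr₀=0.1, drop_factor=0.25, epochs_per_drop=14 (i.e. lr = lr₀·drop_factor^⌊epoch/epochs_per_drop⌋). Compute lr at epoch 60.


n_drops = ⌊60/14⌋ = 4
lr = 0.1·0.25^4 = 0.1·0.00390625 = 0.000390625

0.000390625


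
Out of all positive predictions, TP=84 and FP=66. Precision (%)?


Precision = TP/(TP+FP)
= 84/(84+66)
= 84/150 = 56.0%

56.0%


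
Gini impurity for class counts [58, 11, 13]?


Probabilities: [58/82, 11/82, 13/82] ≈ [0.7073, 0.1341, 0.1585]
Σpᵢ² = (3364 + 121 + 169)/82² = 3654/6724
Gini = 1 - Σpᵢ² = 1 - 3654/6724 = 0.4566

0.4566


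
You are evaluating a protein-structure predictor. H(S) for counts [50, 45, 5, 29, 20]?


Probabilities: [50/149, 45/149, 5/149, 29/149, 20/149] ≈ [0.3356, 0.302, 0.0336, 0.1946, 0.1342]
H = -((50/149)·log₂(50/149) + (45/149)·log₂(45/149) + (5/149)·log₂(5/149) + (29/149)·log₂(29/149) + (20/149)·log₂(20/149))
  = 2.0631 bits

2.0631 bits


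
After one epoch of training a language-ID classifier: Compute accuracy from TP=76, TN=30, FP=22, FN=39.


Accuracy = (TP+TN)/(TP+TN+FP+FN)
= (76+30)/(167)
= 106/167 = 63.47%

63.47%


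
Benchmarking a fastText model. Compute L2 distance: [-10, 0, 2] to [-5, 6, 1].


d = √((-10+ 5)² + (0-6)² + (2-1)²)
  = √(25 + 36 + 1)
  = √62 = 7.874

7.874


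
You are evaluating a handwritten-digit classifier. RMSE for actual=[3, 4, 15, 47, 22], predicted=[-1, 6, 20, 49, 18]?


MSE = 65/5 = 13
RMSE = √(65/5) = 3.6056

3.6056


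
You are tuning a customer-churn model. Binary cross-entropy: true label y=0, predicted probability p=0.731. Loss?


BCE = -[y·ln(p) + (1-y)·ln(1-p)]
= -0 - 1·ln(1-0.731)
= -ln(0.269) = 1.313

1.313


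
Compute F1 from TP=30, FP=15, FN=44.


Precision = 30/45 = 0.6667
Recall = 30/74 = 0.4054
F1 = 2·P·R/(P+R) = 2·TP/(2·TP+FP+FN) = 60/(60+15+44) = 60/119 = 0.5042

0.5042


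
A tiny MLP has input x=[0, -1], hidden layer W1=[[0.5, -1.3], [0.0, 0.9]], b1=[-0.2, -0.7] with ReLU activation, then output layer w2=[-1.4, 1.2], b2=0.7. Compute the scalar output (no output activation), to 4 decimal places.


z1[0] = (0.5)·(0) + (-1.3)·(-1) - 0.2 = 1.1
z1[1] = (0.0)·(0) + (0.9)·(-1) - 0.7 = -1.6
h = ReLU(z1) = [1.1, 0.0]
output = (-1.4)·(1.1) + (1.2)·(0.0) + 0.7 = -0.84

-0.84


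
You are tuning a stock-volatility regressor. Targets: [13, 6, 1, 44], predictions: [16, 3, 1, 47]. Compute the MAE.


Absolute errors: |13-16|=3, |6-3|=3, |1-1|=0, |44-47|=3
Sum = 9
MAE = 9/4 = 9/4

9/4


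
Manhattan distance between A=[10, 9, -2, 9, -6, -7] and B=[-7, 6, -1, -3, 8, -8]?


d = |10+ 7| + |9-6| + |-2+ 1| + |9+ 3| + |-6-8| + |-7+ 8|
  = 17 + 3 + 1 + 12 + 14 + 1
  = 48

48


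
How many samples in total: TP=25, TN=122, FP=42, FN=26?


Total = TP + TN + FP + FN
= 25 + 122 + 42 + 26
= 215
(Predicted positive: 67, predicted negative: 148)

215


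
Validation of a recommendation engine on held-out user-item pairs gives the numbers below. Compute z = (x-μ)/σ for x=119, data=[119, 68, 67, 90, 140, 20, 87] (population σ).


μ = 84.4286, σ = 35.9478
z = (119 - 84.4286)/35.9478 = 0.9617

0.9617


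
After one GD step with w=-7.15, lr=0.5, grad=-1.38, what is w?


w_new = w - α·∇
= -7.15 - 0.5·-1.38
= -7.15 + 0.69
= -6.46

-6.46


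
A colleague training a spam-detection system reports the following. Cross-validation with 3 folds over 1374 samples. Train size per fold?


Fold size = 1374/3 = 458
Training per fold = 1374 - 458 = 916

916


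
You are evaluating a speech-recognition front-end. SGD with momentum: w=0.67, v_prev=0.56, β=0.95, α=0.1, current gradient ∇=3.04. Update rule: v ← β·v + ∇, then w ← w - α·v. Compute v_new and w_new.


v_new = 0.95·0.56 + 3.04 = 0.532 + 3.04 = 3.572
w_new = 0.67 - 0.1·3.572 = 0.67 - 0.3572 = 0.3128

v_new=3.572, w_new=0.3128


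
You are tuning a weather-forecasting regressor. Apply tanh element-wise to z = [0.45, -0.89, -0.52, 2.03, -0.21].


tanh(0.45) = 0.4219
tanh(-0.89) = -0.7114
tanh(-0.52) = -0.4777
tanh(2.03) = 0.9661
tanh(-0.21) = -0.207
result = [0.4219, -0.7114, -0.4777, 0.9661, -0.207]

[0.4219, -0.7114, -0.4777, 0.9661, -0.207]


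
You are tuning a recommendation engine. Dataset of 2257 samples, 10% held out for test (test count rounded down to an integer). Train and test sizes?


Test = ⌊2257·10/100⌋ = 225
Train = 2257 - 225 = 2032

Train: 2032, Test: 225


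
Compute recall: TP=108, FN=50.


Recall = TP/(TP+FN)
= 108/(108+50)
= 108/158 = 68.35%

68.35%


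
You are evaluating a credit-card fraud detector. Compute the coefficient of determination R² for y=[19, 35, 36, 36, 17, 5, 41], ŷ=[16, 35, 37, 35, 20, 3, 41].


ȳ = 27
SS_res = Σ(y-ŷ)² = 24
SS_tot = Σ(y-ȳ)² = 1070
R² = 1 - SS_res/SS_tot = 1 - 0.0224 = 0.9776

0.9776


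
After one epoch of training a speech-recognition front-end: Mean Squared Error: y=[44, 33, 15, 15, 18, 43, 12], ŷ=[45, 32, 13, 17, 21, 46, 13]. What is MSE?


Squared errors: (44-45)²=1, (33-32)²=1, (15-13)²=4, (15-17)²=4, (18-21)²=9, (43-46)²=9, (12-13)²=1
Sum = 29
MSE = 29/7 = 29/7

29/7


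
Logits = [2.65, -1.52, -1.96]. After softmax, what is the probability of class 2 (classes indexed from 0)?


Exponentials: e^2.65=14.154, e^-1.52=0.2187, e^-1.96=0.1409
Sum = 14.5136
Softmax = [0.9752, 0.0151, 0.0097]
p[2] = 0.1409/14.5136 = 0.0097

0.0097


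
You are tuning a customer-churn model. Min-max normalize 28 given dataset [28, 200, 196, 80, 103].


min=28, max=200
(28-28)/(200-28) = 0/172 = 0.0

0.0


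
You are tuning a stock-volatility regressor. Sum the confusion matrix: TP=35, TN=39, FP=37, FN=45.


Total = TP + TN + FP + FN
= 35 + 39 + 37 + 45
= 156
(Predicted positive: 72, predicted negative: 84)

156


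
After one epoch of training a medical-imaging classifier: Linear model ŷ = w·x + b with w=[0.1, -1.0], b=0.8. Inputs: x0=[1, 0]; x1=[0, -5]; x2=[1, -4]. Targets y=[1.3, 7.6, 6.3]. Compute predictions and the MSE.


ŷ0 = (0.1)·(1) + (-1.0)·(0) + 0.8 = 0.9
ŷ1 = (0.1)·(0) + (-1.0)·(-5) + 0.8 = 5.8
ŷ2 = (0.1)·(1) + (-1.0)·(-4) + 0.8 = 4.9
errors² = [0.16, 3.24, 1.96]
MSE = 5.3600/3 = 1.7867

1.7867


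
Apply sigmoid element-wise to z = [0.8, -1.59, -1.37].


σ(0.8) = 1/(1+e^-0.8) = 0.69
σ(-1.59) = 1/(1+e^1.59) = 0.1694
σ(-1.37) = 1/(1+e^1.37) = 0.2026
result = [0.69, 0.1694, 0.2026]

[0.69, 0.1694, 0.2026]


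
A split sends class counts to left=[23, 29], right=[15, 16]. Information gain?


Parent = [38, 45], H_parent = 0.9949
H_left = 0.9904 (n=52), H_right = 0.9992 (n=31)
H_children = (52/83)·0.9904 + (31/83)·0.9992 = 0.9937
IG = 0.9949 - 0.9937 = 0.0012

0.0012


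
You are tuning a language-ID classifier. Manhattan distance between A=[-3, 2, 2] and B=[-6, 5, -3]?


d = |-3+ 6| + |2-5| + |2+ 3|
  = 3 + 3 + 5
  = 11

11


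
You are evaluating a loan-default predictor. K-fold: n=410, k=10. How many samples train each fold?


Fold size = 410/10 = 41
Training per fold = 410 - 41 = 369

369


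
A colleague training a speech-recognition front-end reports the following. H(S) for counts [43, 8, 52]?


Probabilities: [43/103, 8/103, 52/103] ≈ [0.4175, 0.0777, 0.5049]
H = -((43/103)·log₂(43/103) + (8/103)·log₂(8/103) + (52/103)·log₂(52/103))
  = 1.3103 bits

1.3103 bits


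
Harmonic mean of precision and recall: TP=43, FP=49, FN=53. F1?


Precision = 43/92 = 0.4674
Recall = 43/96 = 0.4479
F1 = 2·P·R/(P+R) = 2·TP/(2·TP+FP+FN) = 86/(86+49+53) = 86/188 = 0.4574

0.4574


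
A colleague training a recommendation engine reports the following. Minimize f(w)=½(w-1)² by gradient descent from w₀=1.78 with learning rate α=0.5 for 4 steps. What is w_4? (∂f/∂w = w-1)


step 1: grad = 1.78-1 = 0.78; w = 1.78 - 0.5·(0.78) = 1.39
step 2: grad = 1.39-1 = 0.39; w = 1.39 - 0.5·(0.39) = 1.195
step 3: grad = 1.195-1 = 0.195; w = 1.195 - 0.5·(0.195) = 1.0975
step 4: grad = 1.0975-1 = 0.0975; w = 1.0975 - 0.5·(0.0975) = 1.04875

1.04875


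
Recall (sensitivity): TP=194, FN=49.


Recall = TP/(TP+FN)
= 194/(194+49)
= 194/243 = 79.84%

79.84%


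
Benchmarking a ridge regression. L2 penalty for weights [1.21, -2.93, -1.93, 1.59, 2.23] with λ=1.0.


‖w‖₂² = (1.21)² + (-2.93)² + (-1.93)² + (1.59)² + (2.23)²
     = 1.4641 + 8.5849 + 3.7249 + 2.5281 + 4.9729
     = 21.2749
λ·‖w‖₂² = 1.0·21.2749 = 21.2749

21.2749


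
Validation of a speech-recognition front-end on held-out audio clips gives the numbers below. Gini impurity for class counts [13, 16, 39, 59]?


Probabilities: [13/127, 16/127, 39/127, 59/127] ≈ [0.1024, 0.126, 0.3071, 0.4646]
Σpᵢ² = (169 + 256 + 1521 + 3481)/127² = 5427/16129
Gini = 1 - Σpᵢ² = 1 - 5427/16129 = 0.6635

0.6635


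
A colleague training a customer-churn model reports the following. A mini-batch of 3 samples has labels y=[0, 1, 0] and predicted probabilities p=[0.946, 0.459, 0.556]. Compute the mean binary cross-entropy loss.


L[0] = -ln(1-0.946) = -ln(0.054) = 2.9188
L[1] = -ln(0.459) = 0.7787
L[2] = -ln(1-0.556) = -ln(0.444) = 0.8119
mean = (2.9188 + 0.7787 + 0.8119)/3 = 1.5031

1.5031


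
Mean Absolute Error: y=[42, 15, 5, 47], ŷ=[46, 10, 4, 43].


Absolute errors: |42-46|=4, |15-10|=5, |5-4|=1, |47-43|=4
Sum = 14
MAE = 14/4 = 7/2

7/2


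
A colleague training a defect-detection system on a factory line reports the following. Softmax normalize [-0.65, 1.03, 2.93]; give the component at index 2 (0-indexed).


Exponentials: e^-0.65=0.522, e^1.03=2.8011, e^2.93=18.7276
Sum = 22.0507
Softmax = [0.0237, 0.127, 0.8493]
p[2] = 18.7276/22.0507 = 0.8493

0.8493


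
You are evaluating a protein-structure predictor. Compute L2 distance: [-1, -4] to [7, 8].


d = √((-1-7)² + (-4-8)²)
  = √(64 + 144)
  = √208 = 14.4222

14.4222


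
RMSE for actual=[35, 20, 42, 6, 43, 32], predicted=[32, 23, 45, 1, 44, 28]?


MSE = 69/6 = 11.5
RMSE = √(69/6) = 3.3912

3.3912


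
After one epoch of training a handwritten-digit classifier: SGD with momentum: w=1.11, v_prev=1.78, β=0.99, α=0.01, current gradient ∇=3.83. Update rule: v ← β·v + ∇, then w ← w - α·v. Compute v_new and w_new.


v_new = 0.99·1.78 + 3.83 = 1.7622 + 3.83 = 5.5922
w_new = 1.11 - 0.01·5.5922 = 1.11 - 0.055922 = 1.054078

v_new=5.5922, w_new=1.054078


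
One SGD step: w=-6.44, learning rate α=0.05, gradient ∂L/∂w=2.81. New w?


w_new = w - α·∇
= -6.44 - 0.05·2.81
= -6.44 - 0.1405
= -6.5805

-6.5805


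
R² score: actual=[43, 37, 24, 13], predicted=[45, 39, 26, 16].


ȳ = 29.25
SS_res = Σ(y-ŷ)² = 21
SS_tot = Σ(y-ȳ)² = 540.75
R² = 1 - SS_res/SS_tot = 1 - 0.0388 = 0.9612

0.9612


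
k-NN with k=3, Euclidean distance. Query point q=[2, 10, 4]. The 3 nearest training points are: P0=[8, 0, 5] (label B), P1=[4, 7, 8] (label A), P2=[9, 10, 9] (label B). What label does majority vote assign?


d(q,P0) = 11.7047  (label B)
d(q,P1) = 5.3852  (label A)
d(q,P2) = 8.6023  (label B)
Votes: A=1, B=2
Majority → B

B


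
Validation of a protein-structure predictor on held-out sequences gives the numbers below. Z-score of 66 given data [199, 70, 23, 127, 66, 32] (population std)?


μ = 86.1667, σ = 60.5404
z = (66 - 86.1667)/60.5404 = -0.3331

-0.3331


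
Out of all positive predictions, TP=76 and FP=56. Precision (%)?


Precision = TP/(TP+FP)
= 76/(76+56)
= 76/132 = 57.58%

57.58%


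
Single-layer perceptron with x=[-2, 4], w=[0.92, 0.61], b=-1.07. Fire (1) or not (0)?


z = (-2)·(0.92) + (4)·(0.61) - 1.07
  = -0.47
step(z) = 0 (z<0)

0


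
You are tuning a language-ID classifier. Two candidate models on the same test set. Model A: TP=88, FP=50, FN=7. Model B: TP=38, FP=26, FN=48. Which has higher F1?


Model A: P=88/138=0.6377, R=88/95=0.9263, F1=2PR/(P+R)=2TP/(2TP+FP+FN)=176/233=0.7554
Model B: P=38/64=0.5938, R=38/86=0.4419, F1=2PR/(P+R)=2TP/(2TP+FP+FN)=76/150=0.5067
0.7554 > 0.5067 → Model A

Model A


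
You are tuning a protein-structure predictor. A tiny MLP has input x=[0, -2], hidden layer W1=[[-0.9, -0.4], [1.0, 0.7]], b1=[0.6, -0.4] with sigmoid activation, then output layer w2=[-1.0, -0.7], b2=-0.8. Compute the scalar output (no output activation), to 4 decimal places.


z1[0] = (-0.9)·(0) + (-0.4)·(-2) + 0.6 = 1.4
z1[1] = (1.0)·(0) + (0.7)·(-2) - 0.4 = -1.8
h = sigmoid(z1) = [0.8022, 0.1419]
output = (-1.0)·(0.8022) + (-0.7)·(0.1419) - 0.8 = -1.7015

-1.7015


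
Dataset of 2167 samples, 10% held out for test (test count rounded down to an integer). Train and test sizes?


Test = ⌊2167·10/100⌋ = 216
Train = 2167 - 216 = 1951

Train: 1951, Test: 216


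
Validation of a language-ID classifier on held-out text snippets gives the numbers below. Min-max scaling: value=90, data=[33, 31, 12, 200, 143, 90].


min=12, max=200
(90-12)/(200-12) = 78/188 = 0.4149

0.4149


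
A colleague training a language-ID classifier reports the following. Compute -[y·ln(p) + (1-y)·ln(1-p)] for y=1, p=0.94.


BCE = -[y·ln(p) + (1-y)·ln(1-p)]
= -1·ln(0.94) - 0
= -ln(0.94) = 0.0619

0.0619


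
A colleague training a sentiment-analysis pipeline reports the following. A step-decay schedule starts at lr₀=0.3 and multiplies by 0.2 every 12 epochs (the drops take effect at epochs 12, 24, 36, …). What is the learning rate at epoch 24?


n_drops = ⌊24/12⌋ = 2
lr = 0.3·0.2^2 = 0.3·0.04 = 0.012

0.012


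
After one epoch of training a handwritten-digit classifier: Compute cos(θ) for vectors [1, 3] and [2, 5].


A·B = 1·2 + 3·5 = 17
‖A‖ = √10 = 3.1623, ‖B‖ = √29 = 5.3852
cos = 17/(√10·√29) = 17/√290 = 0.9983

0.9983


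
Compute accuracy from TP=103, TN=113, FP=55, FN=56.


Accuracy = (TP+TN)/(TP+TN+FP+FN)
= (103+113)/(327)
= 216/327 = 66.06%

66.06%


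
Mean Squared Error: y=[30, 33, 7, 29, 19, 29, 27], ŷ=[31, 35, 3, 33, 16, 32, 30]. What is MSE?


Squared errors: (30-31)²=1, (33-35)²=4, (7-3)²=16, (29-33)²=16, (19-16)²=9, (29-32)²=9, (27-30)²=9
Sum = 64
MSE = 64/7 = 64/7

64/7


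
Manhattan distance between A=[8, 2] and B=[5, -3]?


d = |8-5| + |2+ 3|
  = 3 + 5
  = 8

8


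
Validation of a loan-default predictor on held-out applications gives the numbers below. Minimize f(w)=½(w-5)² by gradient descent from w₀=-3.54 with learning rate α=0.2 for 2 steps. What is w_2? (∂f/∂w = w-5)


step 1: grad = -3.54-5 = -8.54; w = -3.54 - 0.2·(-8.54) = -1.832
step 2: grad = -1.832-5 = -6.832; w = -1.832 - 0.2·(-6.832) = -0.4656

-0.4656


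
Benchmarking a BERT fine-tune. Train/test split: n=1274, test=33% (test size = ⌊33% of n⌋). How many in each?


Test = ⌊1274·33/100⌋ = 420
Train = 1274 - 420 = 854

Train: 854, Test: 420


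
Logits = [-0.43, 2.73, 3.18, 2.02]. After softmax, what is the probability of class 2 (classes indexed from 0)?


Exponentials: e^-0.43=0.6505, e^2.73=15.3329, e^3.18=24.0468, e^2.02=7.5383
Sum = 47.5685
Softmax = [0.0137, 0.3223, 0.5055, 0.1585]
p[2] = 24.0468/47.5685 = 0.5055

0.5055


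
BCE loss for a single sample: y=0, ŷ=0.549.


BCE = -[y·ln(p) + (1-y)·ln(1-p)]
= -0 - 1·ln(1-0.549)
= -ln(0.451) = 0.7963

0.7963


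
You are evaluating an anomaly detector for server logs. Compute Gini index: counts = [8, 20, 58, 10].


Probabilities: [8/96, 20/96, 58/96, 10/96] ≈ [0.0833, 0.2083, 0.6042, 0.1042]
Σpᵢ² = (64 + 400 + 3364 + 100)/96² = 3928/9216
Gini = 1 - Σpᵢ² = 1 - 3928/9216 = 0.5738

0.5738


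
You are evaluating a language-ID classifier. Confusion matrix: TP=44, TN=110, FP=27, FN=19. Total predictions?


Total = TP + TN + FP + FN
= 44 + 110 + 27 + 19
= 200
(Predicted positive: 71, predicted negative: 129)

200


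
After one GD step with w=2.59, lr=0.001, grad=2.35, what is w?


w_new = w - α·∇
= 2.59 - 0.001·2.35
= 2.59 - 0.00235
= 2.58765

2.58765


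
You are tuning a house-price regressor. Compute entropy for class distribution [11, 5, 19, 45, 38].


Probabilities: [11/118, 5/118, 19/118, 45/118, 38/118] ≈ [0.0932, 0.0424, 0.161, 0.3814, 0.322]
H = -((11/118)·log₂(11/118) + (5/118)·log₂(5/118) + (19/118)·log₂(19/118) + (45/118)·log₂(45/118) + (38/118)·log₂(38/118))
  = 1.9934 bits

1.9934 bits


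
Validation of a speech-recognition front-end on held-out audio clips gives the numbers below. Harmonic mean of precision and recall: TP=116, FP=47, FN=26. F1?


Precision = 116/163 = 0.7117
Recall = 116/142 = 0.8169
F1 = 2·P·R/(P+R) = 2·TP/(2·TP+FP+FN) = 232/(232+47+26) = 232/305 = 0.7607

0.7607


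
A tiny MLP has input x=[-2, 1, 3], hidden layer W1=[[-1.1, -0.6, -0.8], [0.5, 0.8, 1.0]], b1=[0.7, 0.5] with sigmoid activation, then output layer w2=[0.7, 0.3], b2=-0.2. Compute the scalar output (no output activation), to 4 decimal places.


z1[0] = (-1.1)·(-2) + (-0.6)·(1) + (-0.8)·(3) + 0.7 = -0.1
z1[1] = (0.5)·(-2) + (0.8)·(1) + (1.0)·(3) + 0.5 = 3.3
h = sigmoid(z1) = [0.475, 0.9644]
output = (0.7)·(0.475) + (0.3)·(0.9644) - 0.2 = 0.4218

0.4218


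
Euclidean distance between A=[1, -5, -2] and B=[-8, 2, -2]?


d = √((1+ 8)² + (-5-2)² + (-2+ 2)²)
  = √(81 + 49 + 0)
  = √130 = 11.4018

11.4018


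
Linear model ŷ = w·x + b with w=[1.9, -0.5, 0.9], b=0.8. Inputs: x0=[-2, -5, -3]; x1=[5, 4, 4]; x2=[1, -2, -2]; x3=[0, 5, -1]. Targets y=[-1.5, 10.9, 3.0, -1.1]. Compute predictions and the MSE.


ŷ0 = (1.9)·(-2) + (-0.5)·(-5) + (0.9)·(-3) + 0.8 = -3.2
ŷ1 = (1.9)·(5) + (-0.5)·(4) + (0.9)·(4) + 0.8 = 11.9
ŷ2 = (1.9)·(1) + (-0.5)·(-2) + (0.9)·(-2) + 0.8 = 1.9
ŷ3 = (1.9)·(0) + (-0.5)·(5) + (0.9)·(-1) + 0.8 = -2.6
errors² = [2.89, 1.0, 1.21, 2.25]
MSE = 7.3500/4 = 1.8375

1.8375


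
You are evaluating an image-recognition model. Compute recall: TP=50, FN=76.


Recall = TP/(TP+FN)
= 50/(50+76)
= 50/126 = 39.68%

39.68%


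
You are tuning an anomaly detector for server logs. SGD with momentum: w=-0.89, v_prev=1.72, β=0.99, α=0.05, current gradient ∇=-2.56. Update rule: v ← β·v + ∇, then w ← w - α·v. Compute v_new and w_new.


v_new = 0.99·1.72 - 2.56 = 1.7028 - 2.56 = -0.8572
w_new = -0.89 - 0.05·-0.8572 = -0.89 + 0.04286 = -0.84714

v_new=-0.8572, w_new=-0.84714


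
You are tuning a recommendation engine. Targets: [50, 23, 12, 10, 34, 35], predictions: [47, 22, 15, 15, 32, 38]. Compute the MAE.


Absolute errors: |50-47|=3, |23-22|=1, |12-15|=3, |10-15|=5, |34-32|=2, |35-38|=3
Sum = 17
MAE = 17/6 = 17/6

17/6


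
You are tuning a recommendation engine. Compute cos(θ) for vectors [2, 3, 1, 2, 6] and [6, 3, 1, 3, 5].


A·B = 2·6 + 3·3 + 1·1 + 2·3 + 6·5 = 58
‖A‖ = √54 = 7.3485, ‖B‖ = √80 = 8.9443
cos = 58/(√54·√80) = 58/√4320 = 0.8824

0.8824


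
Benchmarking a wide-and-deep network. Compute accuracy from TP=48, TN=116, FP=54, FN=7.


Accuracy = (TP+TN)/(TP+TN+FP+FN)
= (48+116)/(225)
= 164/225 = 72.89%

72.89%


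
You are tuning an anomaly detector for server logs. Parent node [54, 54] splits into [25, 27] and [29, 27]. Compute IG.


Parent = [54, 54], H_parent = 1
H_left = 0.9989 (n=52), H_right = 0.9991 (n=56)
H_children = (52/108)·0.9989 + (56/108)·0.9991 = 0.999
IG = 1 - 0.999 = 0.001

0.001


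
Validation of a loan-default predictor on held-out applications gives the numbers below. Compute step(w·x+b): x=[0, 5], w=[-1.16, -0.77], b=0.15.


z = (0)·(-1.16) + (5)·(-0.77) + 0.15
  = -3.7
step(z) = 0 (z<0)

0


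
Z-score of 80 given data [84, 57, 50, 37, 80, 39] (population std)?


μ = 57.8333, σ = 18.3795
z = (80 - 57.8333)/18.3795 = 1.2061

1.2061


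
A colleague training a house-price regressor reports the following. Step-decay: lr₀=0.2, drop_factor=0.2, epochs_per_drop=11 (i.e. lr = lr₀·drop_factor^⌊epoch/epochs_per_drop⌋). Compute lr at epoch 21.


n_drops = ⌊21/11⌋ = 1
lr = 0.2·0.2^1 = 0.2·0.2 = 0.04

0.04


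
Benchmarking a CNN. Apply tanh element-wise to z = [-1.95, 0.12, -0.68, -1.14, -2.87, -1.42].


tanh(-1.95) = -0.9603
tanh(0.12) = 0.1194
tanh(-0.68) = -0.5915
tanh(-1.14) = -0.8144
tanh(-2.87) = -0.9936
tanh(-1.42) = -0.8896
result = [-0.9603, 0.1194, -0.5915, -0.8144, -0.9936, -0.8896]

[-0.9603, 0.1194, -0.5915, -0.8144, -0.9936, -0.8896]


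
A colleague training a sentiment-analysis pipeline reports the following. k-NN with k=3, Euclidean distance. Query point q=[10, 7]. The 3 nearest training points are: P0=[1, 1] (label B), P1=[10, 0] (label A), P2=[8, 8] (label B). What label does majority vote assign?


d(q,P0) = 10.8167  (label B)
d(q,P1) = 7.0  (label A)
d(q,P2) = 2.2361  (label B)
Votes: A=1, B=2
Majority → B

B


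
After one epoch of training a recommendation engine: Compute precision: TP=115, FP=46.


Precision = TP/(TP+FP)
= 115/(115+46)
= 115/161 = 71.43%

71.43%


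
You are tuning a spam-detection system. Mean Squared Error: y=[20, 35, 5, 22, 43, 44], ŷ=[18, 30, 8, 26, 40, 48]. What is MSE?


Squared errors: (20-18)²=4, (35-30)²=25, (5-8)²=9, (22-26)²=16, (43-40)²=9, (44-48)²=16
Sum = 79
MSE = 79/6 = 79/6

79/6


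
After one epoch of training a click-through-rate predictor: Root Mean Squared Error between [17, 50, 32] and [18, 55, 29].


MSE = 35/3 = 11.6667
RMSE = √(35/3) = 3.4157

3.4157


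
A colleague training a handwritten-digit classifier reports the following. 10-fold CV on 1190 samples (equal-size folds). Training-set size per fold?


Fold size = 1190/10 = 119
Training per fold = 1190 - 119 = 1071

1071


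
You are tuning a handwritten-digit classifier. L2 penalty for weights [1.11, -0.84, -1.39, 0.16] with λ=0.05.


‖w‖₂² = (1.11)² + (-0.84)² + (-1.39)² + (0.16)²
     = 1.2321 + 0.7056 + 1.9321 + 0.0256
     = 3.8954
λ·‖w‖₂² = 0.05·3.8954 = 0.19477

0.19477


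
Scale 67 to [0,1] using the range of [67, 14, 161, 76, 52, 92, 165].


min=14, max=165
(67-14)/(165-14) = 53/151 = 0.351

0.351


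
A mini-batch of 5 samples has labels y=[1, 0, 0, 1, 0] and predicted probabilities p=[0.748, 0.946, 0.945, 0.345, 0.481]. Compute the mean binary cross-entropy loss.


L[0] = -ln(0.748) = 0.2904
L[1] = -ln(1-0.946) = -ln(0.054) = 2.9188
L[2] = -ln(1-0.945) = -ln(0.055) = 2.9004
L[3] = -ln(0.345) = 1.0642
L[4] = -ln(1-0.481) = -ln(0.519) = 0.6559
mean = (0.2904 + 2.9188 + 2.9004 + 1.0642 + 0.6559)/5 = 1.5659

1.5659


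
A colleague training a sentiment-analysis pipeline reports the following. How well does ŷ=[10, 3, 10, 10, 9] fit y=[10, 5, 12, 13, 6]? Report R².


ȳ = 9.2
SS_res = Σ(y-ŷ)² = 26
SS_tot = Σ(y-ȳ)² = 50.8
R² = 1 - SS_res/SS_tot = 1 - 0.5118 = 0.4882

0.4882


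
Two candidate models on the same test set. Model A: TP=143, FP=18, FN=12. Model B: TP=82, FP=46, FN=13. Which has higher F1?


Model A: P=143/161=0.8882, R=143/155=0.9226, F1=2PR/(P+R)=2TP/(2TP+FP+FN)=286/316=0.9051
Model B: P=82/128=0.6406, R=82/95=0.8632, F1=2PR/(P+R)=2TP/(2TP+FP+FN)=164/223=0.7354
0.9051 > 0.7354 → Model A

Model A


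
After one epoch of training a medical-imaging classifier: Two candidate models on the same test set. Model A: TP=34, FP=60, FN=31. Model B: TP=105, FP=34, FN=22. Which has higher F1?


Model A: P=34/94=0.3617, R=34/65=0.5231, F1=2PR/(P+R)=2TP/(2TP+FP+FN)=68/159=0.4277
Model B: P=105/139=0.7554, R=105/127=0.8268, F1=2PR/(P+R)=2TP/(2TP+FP+FN)=210/266=0.7895
0.4277 < 0.7895 → Model B

Model B


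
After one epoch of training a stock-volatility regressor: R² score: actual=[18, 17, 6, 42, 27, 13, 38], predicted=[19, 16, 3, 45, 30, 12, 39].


ȳ = 23
SS_res = Σ(y-ŷ)² = 31
SS_tot = Σ(y-ȳ)² = 1052
R² = 1 - SS_res/SS_tot = 1 - 0.0295 = 0.9705

0.9705


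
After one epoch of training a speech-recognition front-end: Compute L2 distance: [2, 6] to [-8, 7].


d = √((2+ 8)² + (6-7)²)
  = √(100 + 1)
  = √101 = 10.0499

10.0499


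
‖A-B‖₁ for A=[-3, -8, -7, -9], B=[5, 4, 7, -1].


d = |-3-5| + |-8-4| + |-7-7| + |-9+ 1|
  = 8 + 12 + 14 + 8
  = 42

42


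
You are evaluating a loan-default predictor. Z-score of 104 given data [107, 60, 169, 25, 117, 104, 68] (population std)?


μ = 92.8571, σ = 43.1059
z = (104 - 92.8571)/43.1059 = 0.2585

0.2585


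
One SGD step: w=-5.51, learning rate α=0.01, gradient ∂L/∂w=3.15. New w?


w_new = w - α·∇
= -5.51 - 0.01·3.15
= -5.51 - 0.0315
= -5.5415

-5.5415


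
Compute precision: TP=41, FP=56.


Precision = TP/(TP+FP)
= 41/(41+56)
= 41/97 = 42.27%

42.27%


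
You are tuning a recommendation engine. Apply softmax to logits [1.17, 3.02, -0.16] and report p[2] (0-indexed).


Exponentials: e^1.17=3.222, e^3.02=20.4913, e^-0.16=0.8521
Sum = 24.5654
Softmax = [0.1312, 0.8342, 0.0347]
p[2] = 0.8521/24.5654 = 0.0347

0.0347


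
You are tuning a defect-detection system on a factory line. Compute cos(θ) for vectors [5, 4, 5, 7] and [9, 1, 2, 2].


A·B = 5·9 + 4·1 + 5·2 + 7·2 = 73
‖A‖ = √115 = 10.7238, ‖B‖ = √90 = 9.4868
cos = 73/(√115·√90) = 73/√10350 = 0.7176

0.7176


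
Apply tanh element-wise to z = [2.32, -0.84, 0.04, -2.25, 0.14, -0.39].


tanh(2.32) = 0.9809
tanh(-0.84) = -0.6858
tanh(0.04) = 0.04
tanh(-2.25) = -0.978
tanh(0.14) = 0.1391
tanh(-0.39) = -0.3714
result = [0.9809, -0.6858, 0.04, -0.978, 0.1391, -0.3714]

[0.9809, -0.6858, 0.04, -0.978, 0.1391, -0.3714]


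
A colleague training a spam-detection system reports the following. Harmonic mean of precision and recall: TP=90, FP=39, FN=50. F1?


Precision = 90/129 = 0.6977
Recall = 90/140 = 0.6429
F1 = 2·P·R/(P+R) = 2·TP/(2·TP+FP+FN) = 180/(180+39+50) = 180/269 = 0.6691

0.6691


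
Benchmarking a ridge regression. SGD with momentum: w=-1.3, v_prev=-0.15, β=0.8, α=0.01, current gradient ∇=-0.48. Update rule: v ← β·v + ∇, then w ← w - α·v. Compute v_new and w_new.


v_new = 0.8·-0.15 - 0.48 = -0.12 - 0.48 = -0.6
w_new = -1.3 - 0.01·-0.6 = -1.3 + 0.006 = -1.294

v_new=-0.6, w_new=-1.294


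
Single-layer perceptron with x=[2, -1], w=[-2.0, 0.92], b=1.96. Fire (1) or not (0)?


z = (2)·(-2.0) + (-1)·(0.92) + 1.96
  = -2.96
step(z) = 0 (z<0)

0


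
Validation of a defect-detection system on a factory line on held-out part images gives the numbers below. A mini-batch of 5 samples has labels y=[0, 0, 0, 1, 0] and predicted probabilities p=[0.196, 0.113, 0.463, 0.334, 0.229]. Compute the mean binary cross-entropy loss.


L[0] = -ln(1-0.196) = -ln(0.804) = 0.2182
L[1] = -ln(1-0.113) = -ln(0.887) = 0.1199
L[2] = -ln(1-0.463) = -ln(0.537) = 0.6218
L[3] = -ln(0.334) = 1.0966
L[4] = -ln(1-0.229) = -ln(0.771) = 0.2601
mean = (0.2182 + 0.1199 + 0.6218 + 1.0966 + 0.2601)/5 = 0.4633

0.4633


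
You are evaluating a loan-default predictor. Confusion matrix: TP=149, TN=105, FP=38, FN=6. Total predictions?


Total = TP + TN + FP + FN
= 149 + 105 + 38 + 6
= 298
(Predicted positive: 187, predicted negative: 111)

298


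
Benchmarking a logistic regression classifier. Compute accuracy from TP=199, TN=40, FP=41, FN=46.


Accuracy = (TP+TN)/(TP+TN+FP+FN)
= (199+40)/(326)
= 239/326 = 73.31%

73.31%


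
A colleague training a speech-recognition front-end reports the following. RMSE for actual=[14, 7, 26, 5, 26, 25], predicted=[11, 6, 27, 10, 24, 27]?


MSE = 44/6 = 7.3333
RMSE = √(44/6) = 2.708

2.708


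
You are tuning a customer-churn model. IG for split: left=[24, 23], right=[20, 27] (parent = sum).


Parent = [44, 50], H_parent = 0.9971
H_left = 0.9997 (n=47), H_right = 0.9839 (n=47)
H_children = (47/94)·0.9997 + (47/94)·0.9839 = 0.9918
IG = 0.9971 - 0.9918 = 0.0053

0.0053


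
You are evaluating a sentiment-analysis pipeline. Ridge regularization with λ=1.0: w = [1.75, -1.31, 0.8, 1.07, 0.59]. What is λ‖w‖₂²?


‖w‖₂² = (1.75)² + (-1.31)² + (0.8)² + (1.07)² + (0.59)²
     = 3.0625 + 1.7161 + 0.64 + 1.1449 + 0.3481
     = 6.9116
λ·‖w‖₂² = 1.0·6.9116 = 6.9116

6.9116


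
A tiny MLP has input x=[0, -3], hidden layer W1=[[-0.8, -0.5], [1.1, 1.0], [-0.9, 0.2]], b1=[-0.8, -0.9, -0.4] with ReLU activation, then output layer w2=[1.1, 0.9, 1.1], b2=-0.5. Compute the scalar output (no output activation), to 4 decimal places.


z1[0] = (-0.8)·(0) + (-0.5)·(-3) - 0.8 = 0.7
z1[1] = (1.1)·(0) + (1.0)·(-3) - 0.9 = -3.9
z1[2] = (-0.9)·(0) + (0.2)·(-3) - 0.4 = -1.0
h = ReLU(z1) = [0.7, 0.0, 0.0]
output = (1.1)·(0.7) + (0.9)·(0.0) + (1.1)·(0.0) - 0.5 = 0.27

0.27


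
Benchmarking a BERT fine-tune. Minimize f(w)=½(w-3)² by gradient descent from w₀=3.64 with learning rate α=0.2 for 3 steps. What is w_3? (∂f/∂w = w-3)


step 1: grad = 3.64-3 = 0.64; w = 3.64 - 0.2·(0.64) = 3.512
step 2: grad = 3.512-3 = 0.512; w = 3.512 - 0.2·(0.512) = 3.4096
step 3: grad = 3.4096-3 = 0.4096; w = 3.4096 - 0.2·(0.4096) = 3.32768

3.32768


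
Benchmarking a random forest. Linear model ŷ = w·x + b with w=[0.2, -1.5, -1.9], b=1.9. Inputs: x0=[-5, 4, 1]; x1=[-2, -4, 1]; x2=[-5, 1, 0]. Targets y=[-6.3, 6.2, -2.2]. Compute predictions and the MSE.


ŷ0 = (0.2)·(-5) + (-1.5)·(4) + (-1.9)·(1) + 1.9 = -7.0
ŷ1 = (0.2)·(-2) + (-1.5)·(-4) + (-1.9)·(1) + 1.9 = 5.6
ŷ2 = (0.2)·(-5) + (-1.5)·(1) + (-1.9)·(0) + 1.9 = -0.6
errors² = [0.49, 0.36, 2.56]
MSE = 3.4100/3 = 1.1367

1.1367


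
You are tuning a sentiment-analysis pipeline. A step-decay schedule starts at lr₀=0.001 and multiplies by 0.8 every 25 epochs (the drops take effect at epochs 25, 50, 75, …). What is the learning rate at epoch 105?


n_drops = ⌊105/25⌋ = 4
lr = 0.001·0.8^4 = 0.001·0.4096 = 0.0004096

0.0004096


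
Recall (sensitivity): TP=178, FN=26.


Recall = TP/(TP+FN)
= 178/(178+26)
= 178/204 = 87.25%

87.25%


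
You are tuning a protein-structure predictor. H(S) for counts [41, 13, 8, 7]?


Probabilities: [41/69, 13/69, 8/69, 7/69] ≈ [0.5942, 0.1884, 0.1159, 0.1014]
H = -((41/69)·log₂(41/69) + (13/69)·log₂(13/69) + (8/69)·log₂(8/69) + (7/69)·log₂(7/69))
  = 1.5952 bits

1.5952 bits


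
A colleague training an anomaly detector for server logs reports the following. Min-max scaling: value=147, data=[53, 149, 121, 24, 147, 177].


min=24, max=177
(147-24)/(177-24) = 123/153 = 0.8039

0.8039


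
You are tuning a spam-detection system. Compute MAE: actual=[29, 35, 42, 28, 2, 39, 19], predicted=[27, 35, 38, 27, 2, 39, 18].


Absolute errors: |29-27|=2, |35-35|=0, |42-38|=4, |28-27|=1, |2-2|=0, |39-39|=0, |19-18|=1
Sum = 8
MAE = 8/7 = 8/7

8/7


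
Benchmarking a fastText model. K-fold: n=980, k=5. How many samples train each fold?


Fold size = 980/5 = 196
Training per fold = 980 - 196 = 784

784


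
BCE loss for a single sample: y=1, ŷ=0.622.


BCE = -[y·ln(p) + (1-y)·ln(1-p)]
= -1·ln(0.622) - 0
= -ln(0.622) = 0.4748

0.4748


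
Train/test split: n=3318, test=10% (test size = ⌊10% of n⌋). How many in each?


Test = ⌊3318·10/100⌋ = 331
Train = 3318 - 331 = 2987

Train: 2987, Test: 331


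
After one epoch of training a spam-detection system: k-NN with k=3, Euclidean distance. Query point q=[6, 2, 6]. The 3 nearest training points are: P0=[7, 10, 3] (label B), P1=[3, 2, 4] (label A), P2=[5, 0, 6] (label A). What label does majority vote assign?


d(q,P0) = 8.6023  (label B)
d(q,P1) = 3.6056  (label A)
d(q,P2) = 2.2361  (label A)
Votes: A=2, B=1
Majority → A

A


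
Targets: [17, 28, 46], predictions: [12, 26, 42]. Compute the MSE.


Squared errors: (17-12)²=25, (28-26)²=4, (46-42)²=16
Sum = 45
MSE = 45/3 = 15

15


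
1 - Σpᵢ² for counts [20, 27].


Probabilities: [20/47, 27/47] ≈ [0.4255, 0.5745]
Σpᵢ² = (400 + 729)/47² = 1129/2209
Gini = 1 - Σpᵢ² = 1 - 1129/2209 = 0.4889

0.4889


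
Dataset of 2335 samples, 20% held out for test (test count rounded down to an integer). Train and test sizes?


Test = ⌊2335·20/100⌋ = 467
Train = 2335 - 467 = 1868

Train: 1868, Test: 467


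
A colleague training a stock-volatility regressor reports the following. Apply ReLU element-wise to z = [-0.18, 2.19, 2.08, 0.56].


ReLU(-0.18) = max(0, -0.18) = 0.0
ReLU(2.19) = max(0, 2.19) = 2.19
ReLU(2.08) = max(0, 2.08) = 2.08
ReLU(0.56) = max(0, 0.56) = 0.56
result = [0.0, 2.19, 2.08, 0.56]

[0.0, 2.19, 2.08, 0.56]


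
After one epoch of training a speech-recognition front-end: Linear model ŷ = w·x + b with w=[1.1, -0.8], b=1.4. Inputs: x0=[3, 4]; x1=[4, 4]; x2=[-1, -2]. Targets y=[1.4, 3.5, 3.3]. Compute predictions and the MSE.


ŷ0 = (1.1)·(3) + (-0.8)·(4) + 1.4 = 1.5
ŷ1 = (1.1)·(4) + (-0.8)·(4) + 1.4 = 2.6
ŷ2 = (1.1)·(-1) + (-0.8)·(-2) + 1.4 = 1.9
errors² = [0.01, 0.81, 1.96]
MSE = 2.7800/3 = 0.9267

0.9267
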